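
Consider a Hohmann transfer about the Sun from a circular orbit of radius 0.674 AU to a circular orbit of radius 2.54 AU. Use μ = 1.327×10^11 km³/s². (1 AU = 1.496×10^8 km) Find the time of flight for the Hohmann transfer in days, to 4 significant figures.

t = 372.1 days

In km: r₁ = 0.674 × 1.496×10^8 = 1.008304×10^8 km; r₂ = 2.54 × 1.496×10^8 = 3.79984×10^8 km.
The Hohmann ellipse has a_t = (r₁ + r₂)/2 = 2.404072×10^8 km.
By Kepler's third law the transfer-orbit period is T = 2π√(a_t³/μ), so t = T/2 = 3.215×10^7 s.
Converting: 3.215×10^7 s ÷ 86400 s/day = 372.1 days.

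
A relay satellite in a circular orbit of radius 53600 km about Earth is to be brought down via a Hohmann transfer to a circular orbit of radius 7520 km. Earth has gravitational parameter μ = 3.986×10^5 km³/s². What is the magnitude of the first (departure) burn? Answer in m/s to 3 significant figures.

Semi-major axis of the transfer orbit: a_t = (53600 + 7520)/2 = 30560 km.
On the circular orbit at r = 53600 km, v_c = √(μ/r) = 2.727 km/s.
Vis-viva on the transfer ellipse at r = 53600 km gives v_t = √[μ(2/r − 1/a_t)] = 1.353 km/s.
Δv₁ = |v_t − v_c| = |1.353 − 2.727| = 1.374 km/s.

Δv₁ = 1370 m/s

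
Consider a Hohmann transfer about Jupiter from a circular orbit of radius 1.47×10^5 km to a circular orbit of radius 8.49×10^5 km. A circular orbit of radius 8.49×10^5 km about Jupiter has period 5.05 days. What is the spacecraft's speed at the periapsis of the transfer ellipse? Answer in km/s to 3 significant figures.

From Kepler's third law T² = 4π²r³/μ at r = 8.49×10^5 km, T = 5.05 days = 5.05 × 86400 s = 4.3632×10^5 s: μ = 4π²r³/T² = 1.26903×10^8 km³/s².
The Hohmann ellipse has a_t = (r₁ + r₂)/2 = 4.980×10^5 km.
At periapsis, r = 1.470×10^5 km.
From the vis-viva equation, v = √[μ(2/r − 1/a_t)] = 38.36 km/s.

v = 38.4 km/s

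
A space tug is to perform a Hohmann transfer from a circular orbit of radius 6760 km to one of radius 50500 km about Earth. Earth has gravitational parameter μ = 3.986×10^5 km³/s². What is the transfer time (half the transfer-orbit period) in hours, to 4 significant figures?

Transfer-ellipse semi-major axis a_t = (r₁ + r₂)/2 = (6760 + 50500)/2 = 28630 km.
Transfer time t = π√(a_t³/μ) = π√((28630)³ / 3.986×10^5) = 24105 s.
Converting: 24105 s ÷ 3600 s/hour = 6.696 hours.

t = 6.696 hours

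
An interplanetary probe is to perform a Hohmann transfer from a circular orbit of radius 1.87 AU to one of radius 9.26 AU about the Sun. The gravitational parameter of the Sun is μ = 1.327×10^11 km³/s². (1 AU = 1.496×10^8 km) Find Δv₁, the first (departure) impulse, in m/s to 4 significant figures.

Δv₁ = 6315 m/s

In km: r₁ = 1.87 × 1.496×10^8 = 2.79752×10^8 km; r₂ = 9.26 × 1.496×10^8 = 1.385296×10^9 km.
The Hohmann ellipse has a_t = (r₁ + r₂)/2 = 8.32524×10^8 km.
Circular speed at r = 2.79752×10^8 km: v_c = √(μ/r) = 21.780 km/s.
Transfer-orbit speed at the same r (vis-viva, a = a_t): v_t = √[μ(2/r − 1/a_t)] = 28.095 km/s.
Δv₁ = |v_t − v_c| = |28.095 − 21.780| = 6.315 km/s.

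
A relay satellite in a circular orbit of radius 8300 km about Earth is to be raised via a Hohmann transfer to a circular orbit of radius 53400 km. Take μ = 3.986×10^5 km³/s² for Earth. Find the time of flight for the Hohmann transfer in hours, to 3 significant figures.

The Hohmann ellipse has a_t = (r₁ + r₂)/2 = 30850 km.
Half the transfer-orbit period gives t = π√(a_t³/μ) = 26960 s.
Converting: 26960 s ÷ 3600 s/hour = 7.49 hours.

t = 7.49 hours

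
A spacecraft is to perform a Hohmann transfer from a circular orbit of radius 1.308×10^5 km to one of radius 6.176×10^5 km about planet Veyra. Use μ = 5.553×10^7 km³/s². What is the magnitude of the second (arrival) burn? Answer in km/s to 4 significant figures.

Semi-major axis of the transfer orbit: a_t = (1.308×10^5 + 6.176×10^5)/2 = 3.742×10^5 km.
Circular speed at r = 6.176×10^5 km: v_c = √(μ/r) = 9.482 km/s.
Transfer-orbit speed at the same r (vis-viva, a = a_t): v_t = √[μ(2/r − 1/a_t)] = 5.606 km/s.
Δv₂ = |v_t − v_c| = |5.606 − 9.482| = 3.876 km/s.

Δv₂ = 3.876 km/s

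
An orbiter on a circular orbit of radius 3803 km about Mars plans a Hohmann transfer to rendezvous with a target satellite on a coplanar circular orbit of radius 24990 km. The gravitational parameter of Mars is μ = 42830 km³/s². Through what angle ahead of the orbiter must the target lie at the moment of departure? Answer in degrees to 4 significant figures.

Semi-major axis of the transfer orbit: a_t = (3803 + 24990)/2 = 14396.5 km.
Transfer time t = π√(a_t³/μ) = 26220 s.
Target angular speed ω₂ = √(μ/r₂³) = 5.239×10^-5 rad/s.
Angle swept by the target during transfer: ω₂·t = 1.3737 rad = 78.71°.
The orbiter traverses 180° on the transfer ellipse, so the target must lead by 180° − 78.71° = 101.3°.

φ = 101.3°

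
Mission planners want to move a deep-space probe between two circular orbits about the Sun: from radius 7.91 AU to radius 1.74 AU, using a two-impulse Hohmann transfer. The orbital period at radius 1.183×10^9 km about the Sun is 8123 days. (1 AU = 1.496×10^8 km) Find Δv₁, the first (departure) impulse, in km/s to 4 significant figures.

From Kepler's third law T² = 4π²r³/μ at r = 1.183×10^9 km, T = 8123 days = 8123 × 86400 s = 7.018272×10^8 s: μ = 4π²r³/T² = 1.32695×10^11 km³/s².
In km: r₁ = 7.91 × 1.496×10^8 = 1.183336×10^9 km; r₂ = 1.74 × 1.496×10^8 = 2.60304×10^8 km.
Semi-major axis of the transfer orbit: a_t = (1.183336×10^9 + 2.60304×10^8)/2 = 7.2182×10^8 km.
Circular speed at r = 1.183336×10^9 km: v_c = √(μ/r) = 10.589 km/s.
Transfer-orbit speed at the same r (vis-viva, a = a_t): v_t = √[μ(2/r − 1/a_t)] = 6.3591 km/s.
Δv₁ = |v_t − v_c| = |6.3591 − 10.589| = 4.230 km/s.

Δv₁ = 4.230 km/s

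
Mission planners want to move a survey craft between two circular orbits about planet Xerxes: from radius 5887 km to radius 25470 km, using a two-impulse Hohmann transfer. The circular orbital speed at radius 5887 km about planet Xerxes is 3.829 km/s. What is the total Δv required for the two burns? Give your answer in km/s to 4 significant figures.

Δv = 1.764 km/s

From the circular-orbit relation v² = μ/r at r = 5887 km: μ = v²r = (3.829)² × 5887 = 86310.7 km³/s².
Semi-major axis of the transfer orbit: a_t = (5887 + 25470)/2 = 15678.5 km.
At r₁ the circular-orbit speed is v₁ = √(μ/r₁) = 3.829 km/s.
Transfer-orbit speed at r₁ (vis-viva): v_p = √[μ(2/r₁ − 1/a_t)] = 4.880 km/s.
First burn Δv₁ = |v_p − v₁| = 1.051 km/s.
At r₂, v₂ = √(μ/r₂) = 1.8408 km/s.
Transfer-orbit speed at r₂: v_a = √[μ(2/r₂ − 1/a_t)] = 1.1280 km/s.
Second burn Δv₂ = |v₂ − v_a| = 0.7128 km/s.
Total Δv = Δv₁ + Δv₂ = 1.764 km/s.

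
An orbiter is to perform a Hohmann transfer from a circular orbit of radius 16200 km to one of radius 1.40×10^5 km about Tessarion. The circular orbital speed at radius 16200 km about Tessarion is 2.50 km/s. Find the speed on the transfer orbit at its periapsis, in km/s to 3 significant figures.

From the circular-orbit relation v² = μ/r at r = 16200 km: μ = v²r = (2.50)² × 16200 = 1.01250×10^5 km³/s².
Semi-major axis of the transfer orbit: a_t = (16200 + 1.400×10^5)/2 = 78100 km.
The periapsis of the transfer ellipse is at r = 16200 km.
Applying v² = μ(2/r − 1/a_t): v = 3.347 km/s.

v = 3.35 km/s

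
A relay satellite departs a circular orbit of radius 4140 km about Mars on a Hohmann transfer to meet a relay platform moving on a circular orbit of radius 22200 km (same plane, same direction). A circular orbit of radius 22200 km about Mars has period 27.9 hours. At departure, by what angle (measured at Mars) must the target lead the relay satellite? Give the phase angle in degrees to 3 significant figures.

φ = 97.8°

From Kepler's third law T² = 4π²r³/μ at r = 22200 km, T = 27.9 hours = 27.9 × 3600 s = 1.0044×10^5 s: μ = 4π²r³/T² = 42815.9 km³/s².
Semi-major axis of the transfer orbit: a_t = (4140 + 22200)/2 = 13170 km.
The half-period of the transfer ellipse is t = π√(a_t³/μ) = 22947.0 s.
Target angular speed ω₂ = √(μ/r₂³) = 6.25566×10^-5 rad/s.
Angle swept by the target during transfer: ω₂·t = 1.435486 rad = 82.247°.
The relay satellite traverses 180° on the transfer ellipse, so the target must lead by 180° − 82.247° = 97.8°.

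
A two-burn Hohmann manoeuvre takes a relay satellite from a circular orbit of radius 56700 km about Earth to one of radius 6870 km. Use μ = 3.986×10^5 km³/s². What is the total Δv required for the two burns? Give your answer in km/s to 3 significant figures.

Δv = 3.98 km/s

The Hohmann ellipse has a_t = (r₁ + r₂)/2 = 31785 km.
At r₁ the circular-orbit speed is v₁ = √(μ/r₁) = 2.6514 km/s.
Transfer-orbit speed at r₁ (v² = μ(2/r − 1/a)): v_a = √[μ(2/r₁ − 1/a_t)] = 1.2327 km/s.
First burn Δv₁ = |v_a − v₁| = 1.419 km/s.
Circular speed at r₂: v₂ = √(μ/r₂) = 7.61711 km/s.
Transfer-orbit speed at r₂: v_p = √[μ(2/r₂ − 1/a_t)] = 10.1735 km/s.
Second burn Δv₂ = |v₂ − v_p| = 2.556 km/s.
Total Δv = Δv₁ + Δv₂ = 3.975 km/s.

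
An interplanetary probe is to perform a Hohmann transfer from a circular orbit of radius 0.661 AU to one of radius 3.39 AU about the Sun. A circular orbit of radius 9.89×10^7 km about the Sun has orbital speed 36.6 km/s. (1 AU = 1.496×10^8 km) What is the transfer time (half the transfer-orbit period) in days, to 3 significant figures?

From the circular-orbit relation v² = μ/r at r = 9.89×10^7 km: μ = v²r = (36.6)² × 9.89×10^7 = 1.32482×10^11 km³/s².
In km: r₁ = 0.661 × 1.496×10^8 = 9.88856×10^7 km; r₂ = 3.39 × 1.496×10^8 = 5.07144×10^8 km.
Transfer-ellipse semi-major axis a_t = (r₁ + r₂)/2 = (9.88856×10^7 + 5.07144×10^8)/2 = 3.030148×10^8 km.
Half the transfer-orbit period gives t = π√(a_t³/μ) = 4.553×10^7 s.
Converting: 4.553×10^7 s ÷ 86400 s/day = 527 days.

t = 527 days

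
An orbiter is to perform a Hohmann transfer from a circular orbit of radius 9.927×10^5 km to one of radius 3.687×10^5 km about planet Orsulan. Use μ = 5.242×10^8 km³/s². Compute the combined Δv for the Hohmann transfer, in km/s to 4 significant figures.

Semi-major axis of the transfer orbit: a_t = (9.927×10^5 + 3.687×10^5)/2 = 6.807×10^5 km.
At r₁ the circular-orbit speed is v₁ = √(μ/r₁) = 22.979 km/s.
On the transfer ellipse at r₁, vis-viva gives v_a = √[μ(2/r₁ − 1/a_t)] = 16.912 km/s.
First burn Δv₁ = |v_a − v₁| = 6.067 km/s.
Circular speed at r₂: v₂ = √(μ/r₂) = 37.706 km/s.
Transfer-orbit speed at r₂: v_p = √[μ(2/r₂ − 1/a_t)] = 45.535 km/s.
Second burn Δv₂ = |v₂ − v_p| = 7.829 km/s.
Total Δv = Δv₁ + Δv₂ = 13.90 km/s.

Δv = 13.90 km/s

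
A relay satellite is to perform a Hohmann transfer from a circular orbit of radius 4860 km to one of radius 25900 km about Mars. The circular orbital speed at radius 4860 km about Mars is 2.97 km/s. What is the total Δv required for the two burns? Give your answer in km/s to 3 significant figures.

From the circular-orbit relation v² = μ/r at r = 4860 km: μ = v²r = (2.97)² × 4860 = 42869.6 km³/s².
Semi-major axis of the transfer orbit: a_t = (4860 + 25900)/2 = 15380 km.
Circular speed at r₁: v₁ = √(μ/r₁) = √(42869.6/4860) = 2.9700 km/s.
On the transfer ellipse at r₁, vis-viva gives v_p = √[μ(2/r₁ − 1/a_t)] = 3.8541 km/s.
First burn Δv₁ = |v_p − v₁| = 0.8841 km/s.
At r₂, v₂ = √(μ/r₂) = 1.2865 km/s.
Transfer-orbit speed at r₂: v_a = √[μ(2/r₂ − 1/a_t)] = 0.72321 km/s.
Second burn Δv₂ = |v₂ − v_a| = 0.5633 km/s.
Total Δv = Δv₁ + Δv₂ = 1.447 km/s.

Δv = 1.45 km/s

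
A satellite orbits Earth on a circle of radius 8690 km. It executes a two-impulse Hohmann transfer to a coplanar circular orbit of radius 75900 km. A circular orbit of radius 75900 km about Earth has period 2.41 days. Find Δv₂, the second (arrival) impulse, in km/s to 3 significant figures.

Δv₂ = 1.25 km/s

From Kepler's third law T² = 4π²r³/μ at r = 75900 km, T = 2.41 days = 2.41 × 86400 s = 2.08224×10^5 s: μ = 4π²r³/T² = 3.98129×10^5 km³/s².
Transfer-ellipse semi-major axis a_t = (r₁ + r₂)/2 = (8690 + 75900)/2 = 42295 km.
On the circular orbit at r = 75900 km, v_c = √(μ/r) = 2.290 km/s.
Vis-viva on the transfer ellipse at r = 75900 km gives v_t = √[μ(2/r − 1/a_t)] = 1.038 km/s.
Δv₂ = |v_t − v_c| = |1.038 − 2.290| = 1.252 km/s.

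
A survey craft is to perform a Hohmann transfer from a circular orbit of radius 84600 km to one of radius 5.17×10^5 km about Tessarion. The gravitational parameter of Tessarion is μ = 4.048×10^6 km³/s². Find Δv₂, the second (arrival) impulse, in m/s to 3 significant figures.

Transfer-ellipse semi-major axis a_t = (r₁ + r₂)/2 = (84600 + 5.170×10^5)/2 = 3.008×10^5 km.
Circular speed at r = 5.170×10^5 km: v_c = √(μ/r) = 2.798 km/s.
Transfer-orbit speed at the same r (vis-viva, a = a_t): v_t = √[μ(2/r − 1/a_t)] = 1.484 km/s.
Δv₂ = |v_t − v_c| = |1.484 − 2.798| = 1.314 km/s.

Δv₂ = 1310 m/s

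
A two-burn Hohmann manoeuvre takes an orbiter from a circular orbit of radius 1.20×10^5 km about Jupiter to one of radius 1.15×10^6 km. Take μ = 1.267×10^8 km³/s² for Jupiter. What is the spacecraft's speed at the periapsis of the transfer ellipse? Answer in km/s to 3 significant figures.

The Hohmann ellipse has a_t = (r₁ + r₂)/2 = 6.350×10^5 km.
The periapsis of the transfer ellipse is at r = 1.200×10^5 km.
From the vis-viva equation, v = √[μ(2/r − 1/a_t)] = 43.73 km/s.

v = 43.7 km/s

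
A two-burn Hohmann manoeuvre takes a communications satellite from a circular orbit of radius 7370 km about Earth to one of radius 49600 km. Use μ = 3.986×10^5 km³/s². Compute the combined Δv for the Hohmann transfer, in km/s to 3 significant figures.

Transfer-ellipse semi-major axis a_t = (r₁ + r₂)/2 = (7370 + 49600)/2 = 28485 km.
At r₁ the circular-orbit speed is v₁ = √(μ/r₁) = 7.354 km/s.
Transfer-orbit speed at r₁ (vis-viva equation): v_p = √[μ(2/r₁ − 1/a_t)] = 9.704 km/s.
First burn Δv₁ = |v_p − v₁| = 2.350 km/s.
At r₂, v₂ = √(μ/r₂) = 2.835 km/s.
Transfer-orbit speed at r₂: v_a = √[μ(2/r₂ − 1/a_t)] = 1.442 km/s.
Second burn Δv₂ = |v₂ − v_a| = 1.393 km/s.
Δv = Δv₁ + Δv₂ = 2.350 + 1.393 = 3.743 km/s.

Δv = 3.74 km/s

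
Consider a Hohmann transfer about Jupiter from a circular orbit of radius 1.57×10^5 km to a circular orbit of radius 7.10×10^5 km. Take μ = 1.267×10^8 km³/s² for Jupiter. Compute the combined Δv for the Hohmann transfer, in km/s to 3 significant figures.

Semi-major axis of the transfer orbit: a_t = (1.570×10^5 + 7.100×10^5)/2 = 4.335×10^5 km.
At r₁ the circular-orbit speed is v₁ = √(μ/r₁) = 28.408 km/s.
Transfer-orbit speed at r₁ (vis-viva equation): v_p = √[μ(2/r₁ − 1/a_t)] = 36.356 km/s.
First burn Δv₁ = |v_p − v₁| = 7.948 km/s.
At r₂, v₂ = √(μ/r₂) = 13.3585 km/s.
Transfer-orbit speed at r₂: v_a = √[μ(2/r₂ − 1/a_t)] = 8.03923 km/s.
Second burn Δv₂ = |v₂ − v_a| = 5.319 km/s.
Δv = Δv₁ + Δv₂ = 7.948 + 5.319 = 13.27 km/s.

Δv = 13.3 km/s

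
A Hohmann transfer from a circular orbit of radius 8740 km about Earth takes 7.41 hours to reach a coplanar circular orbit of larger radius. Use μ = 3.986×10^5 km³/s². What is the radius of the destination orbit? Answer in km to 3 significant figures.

Transfer time t = 7.41 hours = 26676 s, and t = π√(a_t³/μ).
So a_t = (μ t²/π²)^(1/3) = (3.986×10^5 × (26676)² / π²)^(1/3) = 30631 km.
Since a_t = (r₁ + r₂)/2, r₂ = 2a_t − r₁ = 2×30631 − 8740 = 52522 km.

r₂ = 52500 km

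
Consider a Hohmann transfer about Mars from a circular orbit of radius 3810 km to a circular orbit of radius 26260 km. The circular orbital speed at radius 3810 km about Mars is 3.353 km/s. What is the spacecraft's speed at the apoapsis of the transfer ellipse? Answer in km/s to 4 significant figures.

From the circular-orbit relation v² = μ/r at r = 3810 km: μ = v²r = (3.353)² × 3810 = 42834.3 km³/s².
Transfer-ellipse semi-major axis a_t = (r₁ + r₂)/2 = (3810 + 26260)/2 = 15035 km.
At apoapsis, r = 26260 km.
Vis-viva: v = √[μ(2/r − 1/a_t)] = √[42834.3 × (2/26260 − 1/15035)] = 0.6429 km/s.

v = 0.6429 km/s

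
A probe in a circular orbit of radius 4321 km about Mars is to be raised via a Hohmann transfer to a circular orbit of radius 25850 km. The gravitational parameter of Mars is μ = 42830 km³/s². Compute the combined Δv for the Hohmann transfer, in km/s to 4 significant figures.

Δv = 1.571 km/s

Semi-major axis of the transfer orbit: a_t = (4321 + 25850)/2 = 15085.5 km.
Circular speed at r₁: v₁ = √(μ/r₁) = √(42830/4321) = 3.14834 km/s.
On the transfer ellipse at r₁, vis-viva gives v_p = √[μ(2/r₁ − 1/a_t)] = 4.12128 km/s.
First burn Δv₁ = |v_p − v₁| = 0.9729 km/s.
At r₂, v₂ = √(μ/r₂) = 1.2872 km/s.
Transfer-orbit speed at r₂: v_a = √[μ(2/r₂ − 1/a_t)] = 0.68890 km/s.
Second burn Δv₂ = |v₂ − v_a| = 0.5983 km/s.
Total Δv = Δv₁ + Δv₂ = 1.571 km/s.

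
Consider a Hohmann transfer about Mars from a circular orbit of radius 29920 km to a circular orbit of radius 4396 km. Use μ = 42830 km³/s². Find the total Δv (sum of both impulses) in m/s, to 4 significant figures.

Δv = 1591 m/s

Transfer-ellipse semi-major axis a_t = (r₁ + r₂)/2 = (29920 + 4396)/2 = 17158 km.
At r₁ the circular-orbit speed is v₁ = √(μ/r₁) = 1.1964 km/s.
Transfer-orbit speed at r₁ (vis-viva equation): v_a = √[μ(2/r₁ − 1/a_t)] = 0.60560 km/s.
First burn Δv₁ = |v_a − v₁| = 0.5908 km/s.
Circular speed at r₂: v₂ = √(μ/r₂) = 3.12137 km/s.
Transfer-orbit speed at r₂: v_p = √[μ(2/r₂ − 1/a_t)] = 4.12185 km/s.
Second burn Δv₂ = |v₂ − v_p| = 1.000 km/s.
Δv = Δv₁ + Δv₂ = 0.5908 + 1.000 = 1.591 km/s.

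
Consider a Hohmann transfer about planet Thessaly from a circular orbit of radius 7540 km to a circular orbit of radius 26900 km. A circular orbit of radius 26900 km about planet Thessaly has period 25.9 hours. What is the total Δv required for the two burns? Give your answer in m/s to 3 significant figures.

Δv = 1470 m/s

From Kepler's third law T² = 4π²r³/μ at r = 26900 km, T = 25.9 hours = 25.9 × 3600 s = 93240 s: μ = 4π²r³/T² = 88391.8 km³/s².
Transfer-ellipse semi-major axis a_t = (r₁ + r₂)/2 = (7540 + 26900)/2 = 17220 km.
At r₁ the circular-orbit speed is v₁ = √(μ/r₁) = 3.4239 km/s.
Transfer-orbit speed at r₁ (vis-viva equation): v_p = √[μ(2/r₁ − 1/a_t)] = 4.2794 km/s.
First burn Δv₁ = |v_p − v₁| = 0.8555 km/s.
Circular speed at r₂: v₂ = √(μ/r₂) = 1.8127 km/s.
Transfer-orbit speed at r₂: v_a = √[μ(2/r₂ − 1/a_t)] = 1.1995 km/s.
Second burn Δv₂ = |v₂ − v_a| = 0.6132 km/s.
Δv = Δv₁ + Δv₂ = 0.8555 + 0.6132 = 1.469 km/s.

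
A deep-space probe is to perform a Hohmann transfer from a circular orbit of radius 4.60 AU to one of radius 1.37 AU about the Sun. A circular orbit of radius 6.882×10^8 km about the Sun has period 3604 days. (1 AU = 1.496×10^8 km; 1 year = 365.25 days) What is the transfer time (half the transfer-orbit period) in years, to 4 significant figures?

From Kepler's third law T² = 4π²r³/μ at r = 6.882×10^8 km, T = 3604 days = 3604 × 86400 s = 3.113856×10^8 s: μ = 4π²r³/T² = 1.32711×10^11 km³/s².
In km: r₁ = 4.60 × 1.496×10^8 = 6.8816×10^8 km; r₂ = 1.37 × 1.496×10^8 = 2.04952×10^8 km.
Semi-major axis of the transfer orbit: a_t = (6.8816×10^8 + 2.04952×10^8)/2 = 4.46556×10^8 km.
By Kepler's third law the transfer-orbit period is T = 2π√(a_t³/μ), so t = T/2 = 8.138×10^7 s.
Converting: 8.138×10^7 s ÷ 3.15576×10^7 s/year (365.25 × 86400) = 2.579 years.

t = 2.579 years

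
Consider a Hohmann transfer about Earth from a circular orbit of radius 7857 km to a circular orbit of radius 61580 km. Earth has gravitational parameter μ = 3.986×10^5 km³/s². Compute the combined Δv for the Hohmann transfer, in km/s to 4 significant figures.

Δv = 3.697 km/s

The Hohmann ellipse has a_t = (r₁ + r₂)/2 = 34718.5 km.
Circular speed at r₁: v₁ = √(μ/r₁) = √(3.986×10^5/7857) = 7.123 km/s.
Transfer-orbit speed at r₁ (vis-viva): v_p = √[μ(2/r₁ − 1/a_t)] = 9.486 km/s.
First burn Δv₁ = |v_p − v₁| = 2.363 km/s.
At r₂, v₂ = √(μ/r₂) = 2.544 km/s.
Transfer-orbit speed at r₂: v_a = √[μ(2/r₂ − 1/a_t)] = 1.210 km/s.
Second burn Δv₂ = |v₂ − v_a| = 1.334 km/s.
Total Δv = Δv₁ + Δv₂ = 3.697 km/s.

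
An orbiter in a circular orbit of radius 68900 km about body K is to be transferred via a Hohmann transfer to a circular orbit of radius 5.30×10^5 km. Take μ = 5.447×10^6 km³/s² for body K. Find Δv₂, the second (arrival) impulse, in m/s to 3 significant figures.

Δv₂ = 1670 m/s

Transfer-ellipse semi-major axis a_t = (r₁ + r₂)/2 = (68900 + 5.300×10^5)/2 = 2.9945×10^5 km.
Circular speed at r = 5.300×10^5 km: v_c = √(μ/r) = 3.206 km/s.
Vis-viva on the transfer ellipse at r = 5.300×10^5 km gives v_t = √[μ(2/r − 1/a_t)] = 1.538 km/s.
Δv₂ = |v_t − v_c| = |1.538 − 3.206| = 1.668 km/s.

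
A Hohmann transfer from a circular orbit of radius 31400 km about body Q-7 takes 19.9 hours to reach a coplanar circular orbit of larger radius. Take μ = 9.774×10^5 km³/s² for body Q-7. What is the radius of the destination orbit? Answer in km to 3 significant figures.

r₂ = 1.28×10^5 km

Transfer time t = 19.9 hours = 71640 s, and t = π√(a_t³/μ).
So a_t = (μ t²/π²)^(1/3) = (9.774×10^5 × (71640)² / π²)^(1/3) = 79805 km.
Since a_t = (r₁ + r₂)/2, r₂ = 2a_t − r₁ = 2×79805 − 31400 = 1.2821×10^5 km.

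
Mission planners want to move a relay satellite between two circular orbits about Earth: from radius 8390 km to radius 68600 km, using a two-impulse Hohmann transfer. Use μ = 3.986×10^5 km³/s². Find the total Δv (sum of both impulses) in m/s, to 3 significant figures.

The Hohmann ellipse has a_t = (r₁ + r₂)/2 = 38495 km.
At r₁ the circular-orbit speed is v₁ = √(μ/r₁) = 6.8927 km/s.
Transfer-orbit speed at r₁ (vis-viva): v_p = √[μ(2/r₁ − 1/a_t)] = 9.2013 km/s.
First burn Δv₁ = |v_p − v₁| = 2.309 km/s.
At r₂, v₂ = √(μ/r₂) = 2.410 km/s.
Transfer-orbit speed at r₂: v_a = √[μ(2/r₂ − 1/a_t)] = 1.125 km/s.
Second burn Δv₂ = |v₂ − v_a| = 1.285 km/s.
Total Δv = Δv₁ + Δv₂ = 3.594 km/s.

Δv = 3590 m/s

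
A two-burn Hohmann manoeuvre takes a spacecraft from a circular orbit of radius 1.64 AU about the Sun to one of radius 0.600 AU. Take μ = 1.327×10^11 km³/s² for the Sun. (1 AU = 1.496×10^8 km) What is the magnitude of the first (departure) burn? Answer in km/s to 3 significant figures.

In km: r₁ = 1.64 × 1.496×10^8 = 2.45344×10^8 km; r₂ = 0.600 × 1.496×10^8 = 8.976×10^7 km.
Transfer-ellipse semi-major axis a_t = (r₁ + r₂)/2 = (2.45344×10^8 + 8.976×10^7)/2 = 1.67552×10^8 km.
Circular speed at r = 2.45344×10^8 km: v_c = √(μ/r) = 23.257 km/s.
Vis-viva on the transfer ellipse at r = 2.45344×10^8 km gives v_t = √[μ(2/r − 1/a_t)] = 17.022 km/s.
Δv₁ = |v_t − v_c| = |17.022 − 23.257| = 6.235 km/s.

Δv₁ = 6.23 km/s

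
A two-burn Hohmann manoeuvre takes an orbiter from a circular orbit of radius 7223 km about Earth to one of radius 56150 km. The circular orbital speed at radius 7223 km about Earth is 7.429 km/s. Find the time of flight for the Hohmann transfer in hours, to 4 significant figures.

From the circular-orbit relation v² = μ/r at r = 7223 km: μ = v²r = (7.429)² × 7223 = 3.98638×10^5 km³/s².
The Hohmann ellipse has a_t = (r₁ + r₂)/2 = 31686.5 km.
Transfer time t = π√(a_t³/μ) = π√((31686.5)³ / 3.98638×10^5) = 28065 s.
Converting: 28065 s ÷ 3600 s/hour = 7.796 hours.

t = 7.796 hours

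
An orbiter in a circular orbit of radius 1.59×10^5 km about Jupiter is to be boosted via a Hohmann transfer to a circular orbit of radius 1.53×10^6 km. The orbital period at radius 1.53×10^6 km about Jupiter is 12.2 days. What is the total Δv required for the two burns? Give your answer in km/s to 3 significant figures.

From Kepler's third law T² = 4π²r³/μ at r = 1.53×10^6 km, T = 12.2 days = 12.2 × 86400 s = 1.05408×10^6 s: μ = 4π²r³/T² = 1.27259×10^8 km³/s².
Transfer-ellipse semi-major axis a_t = (r₁ + r₂)/2 = (1.590×10^5 + 1.530×10^6)/2 = 8.445×10^5 km.
Circular speed at r₁: v₁ = √(μ/r₁) = √(1.27259×10^8/1.590×10^5) = 28.2908 km/s.
On the transfer ellipse at r₁, vis-viva equation gives v_p = √[μ(2/r₁ − 1/a_t)] = 38.0795 km/s.
First burn Δv₁ = |v_p − v₁| = 9.789 km/s.
Circular speed at r₂: v₂ = √(μ/r₂) = 9.120 km/s.
Transfer-orbit speed at r₂: v_a = √[μ(2/r₂ − 1/a_t)] = 3.957 km/s.
Second burn Δv₂ = |v₂ − v_a| = 5.163 km/s.
Δv = Δv₁ + Δv₂ = 9.789 + 5.163 = 14.95 km/s.

Δv = 15.0 km/s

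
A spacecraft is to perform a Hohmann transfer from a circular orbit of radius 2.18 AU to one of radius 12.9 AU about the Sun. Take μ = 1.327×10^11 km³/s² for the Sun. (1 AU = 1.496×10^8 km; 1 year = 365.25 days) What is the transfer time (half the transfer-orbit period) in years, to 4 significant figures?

t = 10.35 years

In km: r₁ = 2.18 × 1.496×10^8 = 3.26128×10^8 km; r₂ = 12.9 × 1.496×10^8 = 1.92984×10^9 km.
The Hohmann ellipse has a_t = (r₁ + r₂)/2 = 1.127984×10^9 km.
By Kepler's third law the transfer-orbit period is T = 2π√(a_t³/μ), so t = T/2 = 3.267×10^8 s.
Converting: 3.267×10^8 s ÷ 3.15576×10^7 s/year (365.25 × 86400) = 10.35 years.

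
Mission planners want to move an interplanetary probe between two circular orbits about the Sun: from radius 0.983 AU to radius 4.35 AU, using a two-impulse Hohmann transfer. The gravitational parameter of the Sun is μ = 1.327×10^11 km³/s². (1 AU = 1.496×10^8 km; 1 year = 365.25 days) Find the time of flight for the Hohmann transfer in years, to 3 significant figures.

t = 2.18 years

In km: r₁ = 0.983 × 1.496×10^8 = 1.470568×10^8 km; r₂ = 4.35 × 1.496×10^8 = 6.5076×10^8 km.
Semi-major axis of the transfer orbit: a_t = (1.470568×10^8 + 6.5076×10^8)/2 = 3.989084×10^8 km.
By Kepler's third law the transfer-orbit period is T = 2π√(a_t³/μ), so t = T/2 = 6.871×10^7 s.
Converting: 6.871×10^7 s ÷ 3.15576×10^7 s/year (365.25 × 86400) = 2.18 years.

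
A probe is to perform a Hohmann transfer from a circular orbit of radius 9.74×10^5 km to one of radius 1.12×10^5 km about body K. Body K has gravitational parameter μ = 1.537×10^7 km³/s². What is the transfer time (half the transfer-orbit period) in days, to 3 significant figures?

t = 3.71 days

Transfer-ellipse semi-major axis a_t = (r₁ + r₂)/2 = (9.740×10^5 + 1.120×10^5)/2 = 5.430×10^5 km.
Transfer time t = π√(a_t³/μ) = π√((5.430×10^5)³ / 1.537×10^7) = 3.206×10^5 s.
Converting: 3.206×10^5 s ÷ 86400 s/day = 3.71 days.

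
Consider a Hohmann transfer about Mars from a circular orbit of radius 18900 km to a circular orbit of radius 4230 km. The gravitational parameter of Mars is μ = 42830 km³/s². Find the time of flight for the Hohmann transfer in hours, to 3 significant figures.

Transfer-ellipse semi-major axis a_t = (r₁ + r₂)/2 = (18900 + 4230)/2 = 11565 km.
By Kepler's third law the transfer-orbit period is T = 2π√(a_t³/μ), so t = T/2 = 18880 s.
Converting: 18880 s ÷ 3600 s/hour = 5.24 hours.

t = 5.24 hours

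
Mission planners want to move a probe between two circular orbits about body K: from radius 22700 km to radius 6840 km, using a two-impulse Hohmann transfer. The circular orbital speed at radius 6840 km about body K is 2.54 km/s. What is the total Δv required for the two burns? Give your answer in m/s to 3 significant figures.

From the circular-orbit relation v² = μ/r at r = 6840 km: μ = v²r = (2.54)² × 6840 = 44128.9 km³/s².
The Hohmann ellipse has a_t = (r₁ + r₂)/2 = 14770 km.
Circular speed at r₁: v₁ = √(μ/r₁) = √(44128.9/22700) = 1.3943 km/s.
On the transfer ellipse at r₁, vis-viva gives v_a = √[μ(2/r₁ − 1/a_t)] = 0.94883 km/s.
First burn Δv₁ = |v_a − v₁| = 0.4455 km/s.
Circular speed at r₂: v₂ = √(μ/r₂) = 2.5400 km/s.
Transfer-orbit speed at r₂: v_p = √[μ(2/r₂ − 1/a_t)] = 3.1489 km/s.
Second burn Δv₂ = |v₂ − v_p| = 0.6089 km/s.
Δv = Δv₁ + Δv₂ = 0.4455 + 0.6089 = 1.054 km/s.

Δv = 1050 m/s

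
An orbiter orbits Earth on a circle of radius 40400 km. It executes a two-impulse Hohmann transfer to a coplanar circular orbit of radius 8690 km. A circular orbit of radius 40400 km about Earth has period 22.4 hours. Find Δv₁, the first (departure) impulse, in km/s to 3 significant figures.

Δv₁ = 1.27 km/s

From Kepler's third law T² = 4π²r³/μ at r = 40400 km, T = 22.4 hours = 22.4 × 3600 s = 80640 s: μ = 4π²r³/T² = 4.00316×10^5 km³/s².
Transfer-ellipse semi-major axis a_t = (r₁ + r₂)/2 = (40400 + 8690)/2 = 24545 km.
On the circular orbit at r = 40400 km, v_c = √(μ/r) = 3.148 km/s.
Transfer-orbit speed at the same r (vis-viva, a = a_t): v_t = √[μ(2/r − 1/a_t)] = 1.873 km/s.
Δv₁ = |v_t − v_c| = |1.873 − 3.148| = 1.275 km/s.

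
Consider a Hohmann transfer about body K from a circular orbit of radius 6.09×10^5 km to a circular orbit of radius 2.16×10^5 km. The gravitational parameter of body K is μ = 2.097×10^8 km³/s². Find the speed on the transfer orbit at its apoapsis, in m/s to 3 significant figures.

Semi-major axis of the transfer orbit: a_t = (6.090×10^5 + 2.160×10^5)/2 = 4.125×10^5 km.
At apoapsis, r = 6.090×10^5 km.
Vis-viva: v = √[μ(2/r − 1/a_t)] = √[2.097×10^8 × (2/6.090×10^5 − 1/4.125×10^5)] = 13.43 km/s.

v = 13400 m/s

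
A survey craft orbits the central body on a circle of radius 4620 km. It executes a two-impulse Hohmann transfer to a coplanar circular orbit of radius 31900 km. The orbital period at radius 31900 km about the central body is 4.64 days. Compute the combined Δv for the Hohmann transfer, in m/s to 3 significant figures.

Δv = 671 m/s

From Kepler's third law T² = 4π²r³/μ at r = 31900 km, T = 4.64 days = 4.64 × 86400 s = 4.00896×10^5 s: μ = 4π²r³/T² = 7973.86 km³/s².
The Hohmann ellipse has a_t = (r₁ + r₂)/2 = 18260 km.
Circular speed at r₁: v₁ = √(μ/r₁) = √(7973.86/4620) = 1.31375 km/s.
Transfer-orbit speed at r₁ (v² = μ(2/r − 1/a)): v_p = √[μ(2/r₁ − 1/a_t)] = 1.73643 km/s.
First burn Δv₁ = |v_p − v₁| = 0.4227 km/s.
At r₂, v₂ = √(μ/r₂) = 0.5000 km/s.
Transfer-orbit speed at r₂: v_a = √[μ(2/r₂ − 1/a_t)] = 0.2515 km/s.
Second burn Δv₂ = |v₂ − v_a| = 0.2485 km/s.
Δv = Δv₁ + Δv₂ = 0.4227 + 0.2485 = 0.6712 km/s.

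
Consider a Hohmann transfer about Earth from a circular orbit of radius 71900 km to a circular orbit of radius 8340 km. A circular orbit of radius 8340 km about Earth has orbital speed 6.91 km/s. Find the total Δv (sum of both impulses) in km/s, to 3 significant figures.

Δv = 3.62 km/s

From the circular-orbit relation v² = μ/r at r = 8340 km: μ = v²r = (6.91)² × 8340 = 3.98219×10^5 km³/s².
Semi-major axis of the transfer orbit: a_t = (71900 + 8340)/2 = 40120 km.
Circular speed at r₁: v₁ = √(μ/r₁) = √(3.98219×10^5/71900) = 2.3534 km/s.
Transfer-orbit speed at r₁ (vis-viva): v_a = √[μ(2/r₁ − 1/a_t)] = 1.0730 km/s.
First burn Δv₁ = |v_a − v₁| = 1.2804 km/s.
Circular speed at r₂: v₂ = √(μ/r₂) = 6.9100 km/s.
Transfer-orbit speed at r₂: v_p = √[μ(2/r₂ − 1/a_t)] = 9.2504 km/s.
Second burn Δv₂ = |v₂ − v_p| = 2.3404 km/s.
Total Δv = Δv₁ + Δv₂ = 3.621 km/s.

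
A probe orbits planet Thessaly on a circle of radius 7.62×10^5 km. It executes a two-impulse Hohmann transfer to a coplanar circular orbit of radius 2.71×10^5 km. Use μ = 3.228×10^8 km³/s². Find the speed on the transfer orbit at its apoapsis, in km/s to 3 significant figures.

v = 14.9 km/s

Transfer-ellipse semi-major axis a_t = (r₁ + r₂)/2 = (7.620×10^5 + 2.710×10^5)/2 = 5.165×10^5 km.
The apoapsis of the transfer ellipse is at r = 7.620×10^5 km.
From the vis-viva equation, v = √[μ(2/r − 1/a_t)] = 14.91 km/s.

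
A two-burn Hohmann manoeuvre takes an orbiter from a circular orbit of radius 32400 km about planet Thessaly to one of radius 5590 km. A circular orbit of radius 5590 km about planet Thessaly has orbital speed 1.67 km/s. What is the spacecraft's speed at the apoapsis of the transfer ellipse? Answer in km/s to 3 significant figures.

From the circular-orbit relation v² = μ/r at r = 5590 km: μ = v²r = (1.67)² × 5590 = 15590.0 km³/s².
The Hohmann ellipse has a_t = (r₁ + r₂)/2 = 18995 km.
The apoapsis of the transfer ellipse is at r = 32400 km.
Vis-viva: v = √[μ(2/r − 1/a_t)] = √[15590.0 × (2/32400 − 1/18995)] = 0.3763 km/s.

v = 0.376 km/s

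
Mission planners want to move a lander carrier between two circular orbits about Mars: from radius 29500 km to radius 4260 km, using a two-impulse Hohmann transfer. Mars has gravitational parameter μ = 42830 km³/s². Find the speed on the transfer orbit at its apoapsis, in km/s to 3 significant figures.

Semi-major axis of the transfer orbit: a_t = (29500 + 4260)/2 = 16880 km.
The apoapsis of the transfer ellipse is at r = 29500 km.
From the vis-viva equation, v = √[μ(2/r − 1/a_t)] = 0.6053 km/s.

v = 0.605 km/s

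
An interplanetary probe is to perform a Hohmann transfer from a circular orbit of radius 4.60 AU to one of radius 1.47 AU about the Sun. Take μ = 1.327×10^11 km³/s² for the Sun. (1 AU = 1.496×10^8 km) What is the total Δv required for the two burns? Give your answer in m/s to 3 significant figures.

Δv = 9900 m/s

In km: r₁ = 4.60 × 1.496×10^8 = 6.8816×10^8 km; r₂ = 1.47 × 1.496×10^8 = 2.19912×10^8 km.
The Hohmann ellipse has a_t = (r₁ + r₂)/2 = 4.54036×10^8 km.
At r₁ the circular-orbit speed is v₁ = √(μ/r₁) = 13.886 km/s.
On the transfer ellipse at r₁, vis-viva gives v_a = √[μ(2/r₁ − 1/a_t)] = 9.6643 km/s.
First burn Δv₁ = |v_a − v₁| = 4.222 km/s.
At r₂, v₂ = √(μ/r₂) = 24.565 km/s.
Transfer-orbit speed at r₂: v_p = √[μ(2/r₂ − 1/a_t)] = 30.242 km/s.
Second burn Δv₂ = |v₂ − v_p| = 5.677 km/s.
Δv = Δv₁ + Δv₂ = 4.222 + 5.677 = 9.899 km/s.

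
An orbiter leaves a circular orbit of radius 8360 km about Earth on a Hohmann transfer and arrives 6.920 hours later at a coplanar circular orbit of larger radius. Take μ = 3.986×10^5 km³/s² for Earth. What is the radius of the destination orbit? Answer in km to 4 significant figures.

Transfer time t = 6.920 hours = 24912 s, and t = π√(a_t³/μ).
So a_t = (μ t²/π²)^(1/3) = (3.986×10^5 × (24912)² / π²)^(1/3) = 29265 km.
Since a_t = (r₁ + r₂)/2, r₂ = 2a_t − r₁ = 2×29265 − 8360 = 50170 km.

r₂ = 50170 km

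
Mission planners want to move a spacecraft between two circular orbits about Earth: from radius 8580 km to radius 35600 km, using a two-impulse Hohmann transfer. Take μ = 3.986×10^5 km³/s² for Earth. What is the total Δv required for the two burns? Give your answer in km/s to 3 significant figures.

Transfer-ellipse semi-major axis a_t = (r₁ + r₂)/2 = (8580 + 35600)/2 = 22090 km.
Circular speed at r₁: v₁ = √(μ/r₁) = √(3.986×10^5/8580) = 6.816 km/s.
On the transfer ellipse at r₁, vis-viva gives v_p = √[μ(2/r₁ − 1/a_t)] = 8.653 km/s.
First burn Δv₁ = |v_p − v₁| = 1.837 km/s.
Circular speed at r₂: v₂ = √(μ/r₂) = 3.346 km/s.
Transfer-orbit speed at r₂: v_a = √[μ(2/r₂ − 1/a_t)] = 2.085 km/s.
Second burn Δv₂ = |v₂ − v_a| = 1.261 km/s.
Δv = Δv₁ + Δv₂ = 1.837 + 1.261 = 3.098 km/s.

Δv = 3.10 km/s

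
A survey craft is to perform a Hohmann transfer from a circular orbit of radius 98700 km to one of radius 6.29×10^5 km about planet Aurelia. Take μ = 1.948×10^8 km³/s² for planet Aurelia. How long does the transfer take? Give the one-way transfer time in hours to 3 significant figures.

The Hohmann ellipse has a_t = (r₁ + r₂)/2 = 3.6385×10^5 km.
By Kepler's third law the transfer-orbit period is T = 2π√(a_t³/μ), so t = T/2 = 49400 s.
Converting: 49400 s ÷ 3600 s/hour = 13.7 hours.

t = 13.7 hours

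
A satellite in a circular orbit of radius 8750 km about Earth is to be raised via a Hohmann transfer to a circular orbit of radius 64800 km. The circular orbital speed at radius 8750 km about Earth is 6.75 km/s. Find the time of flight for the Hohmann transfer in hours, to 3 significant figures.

t = 9.75 hours

From the circular-orbit relation v² = μ/r at r = 8750 km: μ = v²r = (6.75)² × 8750 = 3.98672×10^5 km³/s².
The Hohmann ellipse has a_t = (r₁ + r₂)/2 = 36775 km.
Transfer time t = π√(a_t³/μ) = π√((36775)³ / 3.98672×10^5) = 35090 s.
Converting: 35090 s ÷ 3600 s/hour = 9.75 hours.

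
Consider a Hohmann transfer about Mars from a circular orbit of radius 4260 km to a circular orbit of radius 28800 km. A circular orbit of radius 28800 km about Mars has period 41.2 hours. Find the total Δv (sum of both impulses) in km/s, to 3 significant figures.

From Kepler's third law T² = 4π²r³/μ at r = 28800 km, T = 41.2 hours = 41.2 × 3600 s = 1.4832×10^5 s: μ = 4π²r³/T² = 42868.4 km³/s².
Transfer-ellipse semi-major axis a_t = (r₁ + r₂)/2 = (4260 + 28800)/2 = 16530 km.
At r₁ the circular-orbit speed is v₁ = √(μ/r₁) = 3.172 km/s.
Transfer-orbit speed at r₁ (v² = μ(2/r − 1/a)): v_p = √[μ(2/r₁ − 1/a_t)] = 4.187 km/s.
First burn Δv₁ = |v_p − v₁| = 1.015 km/s.
At r₂, v₂ = √(μ/r₂) = 1.22004 km/s.
Transfer-orbit speed at r₂: v_a = √[μ(2/r₂ − 1/a_t)] = 0.619357 km/s.
Second burn Δv₂ = |v₂ − v_a| = 0.6007 km/s.
Δv = Δv₁ + Δv₂ = 1.015 + 0.6007 = 1.616 km/s.

Δv = 1.62 km/s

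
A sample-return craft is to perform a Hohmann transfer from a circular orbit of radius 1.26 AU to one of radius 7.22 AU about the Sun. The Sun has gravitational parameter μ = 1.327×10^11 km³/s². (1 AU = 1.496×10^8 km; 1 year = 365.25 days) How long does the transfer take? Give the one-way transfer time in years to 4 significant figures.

t = 4.366 years

In km: r₁ = 1.26 × 1.496×10^8 = 1.88496×10^8 km; r₂ = 7.22 × 1.496×10^8 = 1.080112×10^9 km.
Transfer-ellipse semi-major axis a_t = (r₁ + r₂)/2 = (1.88496×10^8 + 1.080112×10^9)/2 = 6.34304×10^8 km.
Transfer time t = π√(a_t³/μ) = π√((6.34304×10^8)³ / 1.327×10^11) = 1.3777×10^8 s.
Converting: 1.3777×10^8 s ÷ 3.15576×10^7 s/year (365.25 × 86400) = 4.366 years.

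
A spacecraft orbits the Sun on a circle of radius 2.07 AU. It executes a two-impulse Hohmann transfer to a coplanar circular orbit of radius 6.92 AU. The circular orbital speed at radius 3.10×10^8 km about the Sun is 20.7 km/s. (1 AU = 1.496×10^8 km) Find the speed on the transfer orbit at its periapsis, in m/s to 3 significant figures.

v = 25700 m/s

From the circular-orbit relation v² = μ/r at r = 3.10×10^8 km: μ = v²r = (20.7)² × 3.10×10^8 = 1.32832×10^11 km³/s².
In km: r₁ = 2.07 × 1.496×10^8 = 3.09672×10^8 km; r₂ = 6.92 × 1.496×10^8 = 1.035232×10^9 km.
Semi-major axis of the transfer orbit: a_t = (3.09672×10^8 + 1.035232×10^9)/2 = 6.72452×10^8 km.
At periapsis, r = 3.09672×10^8 km.
From the vis-viva equation, v = √[μ(2/r − 1/a_t)] = 25.70 km/s.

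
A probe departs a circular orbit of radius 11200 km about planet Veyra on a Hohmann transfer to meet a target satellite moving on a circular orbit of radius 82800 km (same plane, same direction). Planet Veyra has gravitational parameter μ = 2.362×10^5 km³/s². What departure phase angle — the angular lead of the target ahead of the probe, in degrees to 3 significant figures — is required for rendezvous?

Transfer-ellipse semi-major axis a_t = (r₁ + r₂)/2 = (11200 + 82800)/2 = 47000 km.
The half-period of the transfer ellipse is t = π√(a_t³/μ) = 65865 s.
Target angular speed ω₂ = √(μ/r₂³) = 2.0398×10^-5 rad/s.
Angle swept by the target during transfer: ω₂·t = 1.3435 rad = 76.98°.
The probe traverses 180° on the transfer ellipse, so the target must lead by 180° − 76.98° = 103°.

φ = 103°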